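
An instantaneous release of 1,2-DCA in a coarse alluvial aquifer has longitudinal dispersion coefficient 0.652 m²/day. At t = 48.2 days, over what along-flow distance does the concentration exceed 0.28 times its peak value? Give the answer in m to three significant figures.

The plume is Gaussian with σ = √(2Dt) = √(2 × 0.652 × 48.2) = 7.928 m.
C/C_peak = exp(−Δx²/(2σ²)) = 0.28 ⇒ Δx = σ·√(−2 ln 0.28) = 7.928 × 1.596 = 12.65 m.
Width = 2Δx = 25.3 m.

25.3 m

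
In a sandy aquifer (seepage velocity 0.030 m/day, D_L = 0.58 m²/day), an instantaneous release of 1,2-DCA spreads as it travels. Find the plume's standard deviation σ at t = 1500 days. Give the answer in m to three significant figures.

Dispersive spreading gives a Gaussian with σ² = 2Dt; advection only shifts the center.
σ = √(2 × 0.58 × 1500) = 41.7 m.

41.7 m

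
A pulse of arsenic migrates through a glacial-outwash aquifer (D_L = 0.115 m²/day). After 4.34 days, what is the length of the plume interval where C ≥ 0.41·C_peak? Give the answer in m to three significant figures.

2.67 m

The plume is Gaussian with σ = √(2Dt) = √(2 × 0.115 × 4.34) = 0.9991 m.
C/C_peak = exp(−Δx²/(2σ²)) = 0.41 ⇒ Δx = σ·√(−2 ln 0.41) = 0.9991 × 1.335 = 1.334 m.
Width = 2Δx = 2.67 m.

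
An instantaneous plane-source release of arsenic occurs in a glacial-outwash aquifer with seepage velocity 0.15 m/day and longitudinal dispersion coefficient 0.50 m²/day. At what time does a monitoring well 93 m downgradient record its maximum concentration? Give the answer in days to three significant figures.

For the 1D instantaneous-source solution, setting ∂C/∂t = 0 at fixed x gives v²t² + 2Dt − x² = 0, so t = (√(D² + v²x²) − D)/v².
√(D² + v²x²) = √(0.50² + 0.15² × 93²) = 13.96; v² = 0.0225.
t = (13.96 − 0.50)/0.0225 = 598 days (vs. the pure-advection estimate x/v = 620 d).

598 days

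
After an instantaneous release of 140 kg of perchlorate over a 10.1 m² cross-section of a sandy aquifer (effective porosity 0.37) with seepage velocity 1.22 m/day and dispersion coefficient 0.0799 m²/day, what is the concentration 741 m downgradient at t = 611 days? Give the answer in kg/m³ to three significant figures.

1.37 kg/m³

For an instantaneous plane source, C(x,t) = M/(n_e·A·√(4πDt)) · exp(−(x−vt)²/(4Dt)), with n_e·A the pore (flow) area.
Plume center vt = 1.22 × 611 = 745.42 m, so the well at 741 m is 4.42 m upgradient of the peak.
√(4πDt) = 24.77 m, giving peak height M/(n_e·A·√(4πDt)) = 140/(0.37 × 10.1 × 24.77) = 1.512 kg/m³.
(x−vt)²/(4Dt) = (-4.42)²/(4 × 0.0799 × 611) = 0.1000; exp(−0.1000) = 0.9048.
C = 1.512 × 0.9048 = 1.37 kg/m³.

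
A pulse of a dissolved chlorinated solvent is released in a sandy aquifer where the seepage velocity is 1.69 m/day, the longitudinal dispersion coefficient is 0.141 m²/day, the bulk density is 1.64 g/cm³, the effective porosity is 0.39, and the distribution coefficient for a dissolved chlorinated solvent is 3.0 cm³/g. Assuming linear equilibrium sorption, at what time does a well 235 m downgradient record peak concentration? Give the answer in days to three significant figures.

1890 days

Retardation factor R = 1 + ρ_b·K_d/n = 1 + 1.64 × 3.0/0.39 = 13.62.
Sorption retards both mechanisms: v_R = v/R = 0.1241 m/day, D_R = D/R = 0.01035 m²/day.
Peak time from v_R²t² + 2D_R t − x² = 0: t = (√(D_R² + v_R²x²) − D_R)/v_R².
√(D_R² + v_R²x²) = √(0.01035² + 0.1241² × 235²) = 29.16; v_R² = 0.01540.
t = (29.16 − 0.01035)/0.01540 = 1890 days.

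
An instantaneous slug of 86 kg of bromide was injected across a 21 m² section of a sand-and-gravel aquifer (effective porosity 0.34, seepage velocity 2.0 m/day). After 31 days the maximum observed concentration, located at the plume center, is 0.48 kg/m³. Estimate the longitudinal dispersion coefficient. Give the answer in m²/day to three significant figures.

At the plume center C_max = M/(n_e·A·√(4πDt)), so D = M²/(4πt·(n_e·A·C_max)²).
n_e·A·C_max = 0.34 × 21 × 0.48 = 3.427 kg/m.
D = 86²/(4π × 31 × 3.427²) = 1.62 m²/day.

1.62 m²/day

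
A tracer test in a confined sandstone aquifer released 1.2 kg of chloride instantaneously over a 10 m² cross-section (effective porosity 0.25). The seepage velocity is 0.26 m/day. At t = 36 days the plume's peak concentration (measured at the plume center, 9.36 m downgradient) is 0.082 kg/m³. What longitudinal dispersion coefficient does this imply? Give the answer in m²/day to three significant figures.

0.0757 m²/day

At the plume center C_max = M/(n_e·A·√(4πDt)), so D = M²/(4πt·(n_e·A·C_max)²).
n_e·A·C_max = 0.25 × 10 × 0.082 = 0.2050 kg/m.
D = 1.2²/(4π × 36 × 0.2050²) = 0.0757 m²/day.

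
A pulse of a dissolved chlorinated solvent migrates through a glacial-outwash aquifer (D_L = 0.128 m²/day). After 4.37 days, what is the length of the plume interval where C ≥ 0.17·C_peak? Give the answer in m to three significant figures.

3.98 m

The plume is Gaussian with σ = √(2Dt) = √(2 × 0.128 × 4.37) = 1.058 m.
C/C_peak = exp(−Δx²/(2σ²)) = 0.17 ⇒ Δx = σ·√(−2 ln 0.17) = 1.058 × 1.883 = 1.992 m.
Width = 2Δx = 3.98 m.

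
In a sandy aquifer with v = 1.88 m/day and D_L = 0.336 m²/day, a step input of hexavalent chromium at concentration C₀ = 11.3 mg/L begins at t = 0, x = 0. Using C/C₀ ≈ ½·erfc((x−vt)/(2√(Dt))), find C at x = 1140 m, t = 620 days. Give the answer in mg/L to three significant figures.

For a continuous step input, C/C₀ ≈ ½·erfc((x−vt)/(2√(Dt))).
vt = 1.88 × 620 = 1165.6 m and 2√(Dt) = 2√(0.336 × 620) = 28.87 m.
Argument (x−vt)/(2√(Dt)) = (1140 − 1165.6)/28.87 = -0.8867; ½·erfc(-0.8867) = 0.8951.
C = 11.3 × 0.8951 = 10.1 mg/L.

10.1 mg/L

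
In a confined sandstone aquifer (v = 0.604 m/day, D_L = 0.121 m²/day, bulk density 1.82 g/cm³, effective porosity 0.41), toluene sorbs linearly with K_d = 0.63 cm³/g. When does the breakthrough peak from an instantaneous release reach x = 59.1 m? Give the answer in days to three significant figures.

370 days

Retardation factor R = 1 + ρ_b·K_d/n = 1 + 1.82 × 0.63/0.41 = 3.797.
Sorption retards both mechanisms: v_R = v/R = 0.1591 m/day, D_R = D/R = 0.03187 m²/day.
Peak time from v_R²t² + 2D_R t − x² = 0: t = (√(D_R² + v_R²x²) − D_R)/v_R².
√(D_R² + v_R²x²) = √(0.03187² + 0.1591² × 59.1²) = 9.403; v_R² = 0.02531.
t = (9.403 − 0.03187)/0.02531 = 370 days.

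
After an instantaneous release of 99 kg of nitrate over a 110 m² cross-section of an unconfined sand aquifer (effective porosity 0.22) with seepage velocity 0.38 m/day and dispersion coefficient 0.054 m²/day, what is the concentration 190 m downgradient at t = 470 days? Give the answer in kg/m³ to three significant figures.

For an instantaneous plane source, C(x,t) = M/(n_e·A·√(4πDt)) · exp(−(x−vt)²/(4Dt)), with n_e·A the pore (flow) area.
Plume center vt = 0.38 × 470 = 178.6 m, so the well at 190 m is 11.4 m downgradient of the peak.
√(4πDt) = 17.86 m, giving peak height M/(n_e·A·√(4πDt)) = 99/(0.22 × 110 × 17.86) = 0.2291 kg/m³.
(x−vt)²/(4Dt) = (11.4)²/(4 × 0.054 × 470) = 1.280; exp(−1.280) = 0.2780.
C = 0.2291 × 0.2780 = 0.0637 kg/m³.

0.0637 kg/m³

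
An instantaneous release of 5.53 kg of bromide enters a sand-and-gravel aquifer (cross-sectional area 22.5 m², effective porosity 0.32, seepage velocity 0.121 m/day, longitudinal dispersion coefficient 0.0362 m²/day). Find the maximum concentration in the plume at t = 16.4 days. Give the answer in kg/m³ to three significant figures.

0.281 kg/m³

The peak of an instantaneous 1D plume sits at x = vt; there the Gaussian factor is 1 and C_max = M/(n_e·A·√(4πDt)), where n_e·A is the pore area the mass is dissolved in.
√(4πDt) = √(4π × 0.0362 × 16.4) = 2.731 m, so C_max = 5.53/(0.32 × 22.5 × 2.731) = 0.281 kg/m³.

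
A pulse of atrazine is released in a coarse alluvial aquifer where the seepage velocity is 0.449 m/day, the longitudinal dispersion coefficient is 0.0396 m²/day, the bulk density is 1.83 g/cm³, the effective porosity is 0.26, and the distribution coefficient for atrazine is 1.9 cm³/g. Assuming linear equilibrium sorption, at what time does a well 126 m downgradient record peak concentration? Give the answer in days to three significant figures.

4030 days

Retardation factor R = 1 + ρ_b·K_d/n = 1 + 1.83 × 1.9/0.26 = 14.37.
Sorption retards both mechanisms: v_R = v/R = 0.03125 m/day, D_R = D/R = 0.002756 m²/day.
Peak time from v_R²t² + 2D_R t − x² = 0: t = (√(D_R² + v_R²x²) − D_R)/v_R².
√(D_R² + v_R²x²) = √(0.002756² + 0.03125² × 126²) = 3.938; v_R² = 0.0009766.
t = (3.938 − 0.002756)/0.0009766 = 4030 days.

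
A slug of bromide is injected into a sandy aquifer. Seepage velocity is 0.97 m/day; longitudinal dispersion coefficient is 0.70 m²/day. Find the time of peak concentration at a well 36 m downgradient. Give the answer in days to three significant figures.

For the 1D instantaneous-source solution, setting ∂C/∂t = 0 at fixed x gives v²t² + 2Dt − x² = 0, so t = (√(D² + v²x²) − D)/v².
√(D² + v²x²) = √(0.70² + 0.97² × 36²) = 34.93; v² = 0.9409.
t = (34.93 − 0.70)/0.9409 = 36.4 days (vs. the pure-advection estimate x/v = 37.1 d).

36.4 days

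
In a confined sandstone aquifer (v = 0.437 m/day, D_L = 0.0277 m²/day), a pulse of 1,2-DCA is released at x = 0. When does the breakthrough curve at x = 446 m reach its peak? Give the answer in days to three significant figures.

1020 days

For the 1D instantaneous-source solution, setting ∂C/∂t = 0 at fixed x gives v²t² + 2Dt − x² = 0, so t = (√(D² + v²x²) − D)/v².
√(D² + v²x²) = √(0.0277² + 0.437² × 446²) = 194.9; v² = 0.190969.
t = (194.9 − 0.0277)/0.190969 = 1020 days (vs. the pure-advection estimate x/v = 1020 d).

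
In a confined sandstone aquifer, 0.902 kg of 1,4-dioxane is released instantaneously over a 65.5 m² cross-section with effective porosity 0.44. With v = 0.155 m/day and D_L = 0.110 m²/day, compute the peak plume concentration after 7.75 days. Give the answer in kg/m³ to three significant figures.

The peak of an instantaneous 1D plume sits at x = vt; there the Gaussian factor is 1 and C_max = M/(n_e·A·√(4πDt)), where n_e·A is the pore area the mass is dissolved in.
√(4πDt) = √(4π × 0.110 × 7.75) = 3.273 m, so C_max = 0.902/(0.44 × 65.5 × 3.273) = 0.00956 kg/m³.

0.00956 kg/m³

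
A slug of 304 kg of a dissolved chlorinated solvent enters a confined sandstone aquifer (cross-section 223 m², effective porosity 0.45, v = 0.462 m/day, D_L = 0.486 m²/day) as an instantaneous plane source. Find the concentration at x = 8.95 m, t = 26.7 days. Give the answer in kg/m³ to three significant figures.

0.190 kg/m³

For an instantaneous plane source, C(x,t) = M/(n_e·A·√(4πDt)) · exp(−(x−vt)²/(4Dt)), with n_e·A the pore (flow) area.
Plume center vt = 0.462 × 26.7 = 12.3354 m, so the well at 8.95 m is 3.3854 m upgradient of the peak.
√(4πDt) = 12.77 m, giving peak height M/(n_e·A·√(4πDt)) = 304/(0.45 × 223 × 12.77) = 0.2372 kg/m³.
(x−vt)²/(4Dt) = (-3.3854)²/(4 × 0.486 × 26.7) = 0.2208; exp(−0.2208) = 0.8019.
C = 0.2372 × 0.8019 = 0.190 kg/m³.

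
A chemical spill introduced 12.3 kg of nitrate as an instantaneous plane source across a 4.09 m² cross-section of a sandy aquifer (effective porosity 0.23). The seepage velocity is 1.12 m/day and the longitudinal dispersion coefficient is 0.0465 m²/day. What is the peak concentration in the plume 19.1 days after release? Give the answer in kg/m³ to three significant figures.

The peak of an instantaneous 1D plume sits at x = vt; there the Gaussian factor is 1 and C_max = M/(n_e·A·√(4πDt)), where n_e·A is the pore area the mass is dissolved in.
√(4πDt) = √(4π × 0.0465 × 19.1) = 3.341 m, so C_max = 12.3/(0.23 × 4.09 × 3.341) = 3.91 kg/m³.

3.91 kg/m³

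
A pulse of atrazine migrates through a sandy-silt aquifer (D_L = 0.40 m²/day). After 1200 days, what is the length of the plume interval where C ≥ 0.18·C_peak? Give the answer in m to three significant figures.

The plume is Gaussian with σ = √(2Dt) = √(2 × 0.40 × 1200) = 30.98 m.
C/C_peak = exp(−Δx²/(2σ²)) = 0.18 ⇒ Δx = σ·√(−2 ln 0.18) = 30.98 × 1.852 = 57.37 m.
Width = 2Δx = 115 m.

115 m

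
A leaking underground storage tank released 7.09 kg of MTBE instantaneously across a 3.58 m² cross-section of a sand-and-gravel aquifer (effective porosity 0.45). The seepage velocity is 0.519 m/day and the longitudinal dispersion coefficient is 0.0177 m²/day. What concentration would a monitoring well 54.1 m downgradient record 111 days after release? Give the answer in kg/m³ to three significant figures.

0.185 kg/m³

For an instantaneous plane source, C(x,t) = M/(n_e·A·√(4πDt)) · exp(−(x−vt)²/(4Dt)), with n_e·A the pore (flow) area.
Plume center vt = 0.519 × 111 = 57.609 m, so the well at 54.1 m is 3.509 m upgradient of the peak.
√(4πDt) = 4.969 m, giving peak height M/(n_e·A·√(4πDt)) = 7.09/(0.45 × 3.58 × 4.969) = 0.8857 kg/m³.
(x−vt)²/(4Dt) = (-3.509)²/(4 × 0.0177 × 111) = 1.567; exp(−1.567) = 0.2087.
C = 0.8857 × 0.2087 = 0.185 kg/m³.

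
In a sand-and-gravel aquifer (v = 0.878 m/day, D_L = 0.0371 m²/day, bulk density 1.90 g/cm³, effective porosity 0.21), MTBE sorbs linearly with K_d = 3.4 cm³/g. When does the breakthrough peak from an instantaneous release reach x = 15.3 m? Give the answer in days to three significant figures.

552 days

Retardation factor R = 1 + ρ_b·K_d/n = 1 + 1.90 × 3.4/0.21 = 31.76.
Sorption retards both mechanisms: v_R = v/R = 0.02764 m/day, D_R = D/R = 0.001168 m²/day.
Peak time from v_R²t² + 2D_R t − x² = 0: t = (√(D_R² + v_R²x²) − D_R)/v_R².
√(D_R² + v_R²x²) = √(0.001168² + 0.02764² × 15.3²) = 0.4229; v_R² = 0.0007640.
t = (0.4229 − 0.001168)/0.0007640 = 552 days.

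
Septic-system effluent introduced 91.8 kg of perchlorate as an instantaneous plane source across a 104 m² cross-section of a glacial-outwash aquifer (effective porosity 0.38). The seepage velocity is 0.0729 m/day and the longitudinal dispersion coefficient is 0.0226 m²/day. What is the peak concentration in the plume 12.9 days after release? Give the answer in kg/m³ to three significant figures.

The peak of an instantaneous 1D plume sits at x = vt; there the Gaussian factor is 1 and C_max = M/(n_e·A·√(4πDt)), where n_e·A is the pore area the mass is dissolved in.
√(4πDt) = √(4π × 0.0226 × 12.9) = 1.914 m, so C_max = 91.8/(0.38 × 104 × 1.914) = 1.21 kg/m³.

1.21 kg/m³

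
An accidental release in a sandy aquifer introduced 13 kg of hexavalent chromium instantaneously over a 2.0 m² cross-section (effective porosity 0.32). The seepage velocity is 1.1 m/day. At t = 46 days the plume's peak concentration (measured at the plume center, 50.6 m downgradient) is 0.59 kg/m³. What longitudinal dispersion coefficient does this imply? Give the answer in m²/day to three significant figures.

At the plume center C_max = M/(n_e·A·√(4πDt)), so D = M²/(4πt·(n_e·A·C_max)²).
n_e·A·C_max = 0.32 × 2.0 × 0.59 = 0.3776 kg/m.
D = 13²/(4π × 46 × 0.3776²) = 2.05 m²/day.

2.05 m²/day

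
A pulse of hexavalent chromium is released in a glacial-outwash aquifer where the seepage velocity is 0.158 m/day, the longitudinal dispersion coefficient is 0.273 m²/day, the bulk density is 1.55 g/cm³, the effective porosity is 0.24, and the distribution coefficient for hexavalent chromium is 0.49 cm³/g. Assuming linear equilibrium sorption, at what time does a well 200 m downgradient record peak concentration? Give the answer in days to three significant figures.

5230 days

Retardation factor R = 1 + ρ_b·K_d/n = 1 + 1.55 × 0.49/0.24 = 4.165.
Sorption retards both mechanisms: v_R = v/R = 0.03794 m/day, D_R = D/R = 0.06555 m²/day.
Peak time from v_R²t² + 2D_R t − x² = 0: t = (√(D_R² + v_R²x²) − D_R)/v_R².
√(D_R² + v_R²x²) = √(0.06555² + 0.03794² × 200²) = 7.588; v_R² = 0.001439.
t = (7.588 − 0.06555)/0.001439 = 5230 days.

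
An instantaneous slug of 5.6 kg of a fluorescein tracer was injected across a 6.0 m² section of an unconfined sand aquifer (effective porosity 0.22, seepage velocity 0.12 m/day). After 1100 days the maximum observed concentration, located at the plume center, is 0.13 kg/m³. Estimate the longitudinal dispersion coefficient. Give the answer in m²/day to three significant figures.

0.0770 m²/day

At the plume center C_max = M/(n_e·A·√(4πDt)), so D = M²/(4πt·(n_e·A·C_max)²).
n_e·A·C_max = 0.22 × 6.0 × 0.13 = 0.1716 kg/m.
D = 5.6²/(4π × 1100 × 0.1716²) = 0.0770 m²/day.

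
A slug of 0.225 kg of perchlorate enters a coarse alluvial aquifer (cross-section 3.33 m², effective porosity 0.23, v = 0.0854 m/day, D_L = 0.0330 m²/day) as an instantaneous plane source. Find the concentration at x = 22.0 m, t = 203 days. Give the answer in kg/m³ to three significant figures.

For an instantaneous plane source, C(x,t) = M/(n_e·A·√(4πDt)) · exp(−(x−vt)²/(4Dt)), with n_e·A the pore (flow) area.
Plume center vt = 0.0854 × 203 = 17.3362 m, so the well at 22.0 m is 4.6638 m downgradient of the peak.
√(4πDt) = 9.175 m, giving peak height M/(n_e·A·√(4πDt)) = 0.225/(0.23 × 3.33 × 9.175) = 0.03202 kg/m³.
(x−vt)²/(4Dt) = (4.6638)²/(4 × 0.0330 × 203) = 0.8117; exp(−0.8117) = 0.4441.
C = 0.03202 × 0.4441 = 0.0142 kg/m³.

0.0142 kg/m³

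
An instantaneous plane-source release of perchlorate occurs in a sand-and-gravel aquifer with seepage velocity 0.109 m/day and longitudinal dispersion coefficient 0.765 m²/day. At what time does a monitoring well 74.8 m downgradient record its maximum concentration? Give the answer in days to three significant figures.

For the 1D instantaneous-source solution, setting ∂C/∂t = 0 at fixed x gives v²t² + 2Dt − x² = 0, so t = (√(D² + v²x²) − D)/v².
√(D² + v²x²) = √(0.765² + 0.109² × 74.8²) = 8.189; v² = 0.011881.
t = (8.189 − 0.765)/0.011881 = 625 days (vs. the pure-advection estimate x/v = 686 d).

625 days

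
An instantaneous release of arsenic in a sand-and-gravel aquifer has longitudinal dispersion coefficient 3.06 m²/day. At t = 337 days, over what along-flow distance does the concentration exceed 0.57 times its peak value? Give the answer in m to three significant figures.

The plume is Gaussian with σ = √(2Dt) = √(2 × 3.06 × 337) = 45.41 m.
C/C_peak = exp(−Δx²/(2σ²)) = 0.57 ⇒ Δx = σ·√(−2 ln 0.57) = 45.41 × 1.060 = 48.13 m.
Width = 2Δx = 96.3 m.

96.3 m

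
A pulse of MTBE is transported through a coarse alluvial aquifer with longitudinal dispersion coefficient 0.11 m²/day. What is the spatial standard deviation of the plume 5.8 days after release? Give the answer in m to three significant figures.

Dispersive spreading gives a Gaussian with σ² = 2Dt; advection only shifts the center.
σ = √(2 × 0.11 × 5.8) = 1.13 m.

1.13 m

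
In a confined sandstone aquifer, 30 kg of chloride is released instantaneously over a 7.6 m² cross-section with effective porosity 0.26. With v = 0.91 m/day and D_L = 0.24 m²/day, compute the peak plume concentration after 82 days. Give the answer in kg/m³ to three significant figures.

The peak of an instantaneous 1D plume sits at x = vt; there the Gaussian factor is 1 and C_max = M/(n_e·A·√(4πDt)), where n_e·A is the pore area the mass is dissolved in.
√(4πDt) = √(4π × 0.24 × 82) = 15.73 m, so C_max = 30/(0.26 × 7.6 × 15.73) = 0.965 kg/m³.

0.965 kg/m³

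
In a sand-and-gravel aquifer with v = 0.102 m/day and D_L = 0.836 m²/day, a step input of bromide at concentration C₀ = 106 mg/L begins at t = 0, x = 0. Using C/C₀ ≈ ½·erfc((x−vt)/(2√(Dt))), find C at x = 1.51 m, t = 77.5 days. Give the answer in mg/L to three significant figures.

75.6 mg/L

For a continuous step input, C/C₀ ≈ ½·erfc((x−vt)/(2√(Dt))).
vt = 0.102 × 77.5 = 7.905 m and 2√(Dt) = 2√(0.836 × 77.5) = 16.10 m.
Argument (x−vt)/(2√(Dt)) = (1.51 − 7.905)/16.10 = -0.3972; ½·erfc(-0.3972) = 0.7128.
C = 106 × 0.7128 = 75.6 mg/L.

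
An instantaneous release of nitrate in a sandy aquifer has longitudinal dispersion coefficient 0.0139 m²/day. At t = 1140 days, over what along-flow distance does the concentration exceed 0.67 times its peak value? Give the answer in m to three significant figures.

10.1 m

The plume is Gaussian with σ = √(2Dt) = √(2 × 0.0139 × 1140) = 5.630 m.
C/C_peak = exp(−Δx²/(2σ²)) = 0.67 ⇒ Δx = σ·√(−2 ln 0.67) = 5.630 × 0.8950 = 5.039 m.
Width = 2Δx = 10.1 m.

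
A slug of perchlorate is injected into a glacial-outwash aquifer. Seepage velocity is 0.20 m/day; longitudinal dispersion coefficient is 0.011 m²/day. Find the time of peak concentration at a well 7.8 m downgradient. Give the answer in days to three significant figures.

38.7 days

For the 1D instantaneous-source solution, setting ∂C/∂t = 0 at fixed x gives v²t² + 2Dt − x² = 0, so t = (√(D² + v²x²) − D)/v².
√(D² + v²x²) = √(0.011² + 0.20² × 7.8²) = 1.560; v² = 0.04.
t = (1.560 − 0.011)/0.04 = 38.7 days (vs. the pure-advection estimate x/v = 39.0 d).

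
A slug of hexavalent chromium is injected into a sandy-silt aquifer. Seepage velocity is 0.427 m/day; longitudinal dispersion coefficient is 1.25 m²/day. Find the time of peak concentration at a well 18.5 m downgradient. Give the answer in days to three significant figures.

For the 1D instantaneous-source solution, setting ∂C/∂t = 0 at fixed x gives v²t² + 2Dt − x² = 0, so t = (√(D² + v²x²) − D)/v².
√(D² + v²x²) = √(1.25² + 0.427² × 18.5²) = 7.998; v² = 0.182329.
t = (7.998 − 1.25)/0.182329 = 37.0 days (vs. the pure-advection estimate x/v = 43.3 d).

37.0 days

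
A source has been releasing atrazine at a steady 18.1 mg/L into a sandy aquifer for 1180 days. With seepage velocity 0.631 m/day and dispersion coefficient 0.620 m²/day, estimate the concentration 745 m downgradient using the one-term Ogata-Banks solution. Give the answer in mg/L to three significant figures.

For a continuous step input, C/C₀ ≈ ½·erfc((x−vt)/(2√(Dt))).
vt = 0.631 × 1180 = 744.58 m and 2√(Dt) = 2√(0.620 × 1180) = 54.10 m.
Argument (x−vt)/(2√(Dt)) = (745 − 744.58)/54.10 = 0.007763; ½·erfc(0.007763) = 0.4956.
C = 18.1 × 0.4956 = 8.97 mg/L.

8.97 mg/L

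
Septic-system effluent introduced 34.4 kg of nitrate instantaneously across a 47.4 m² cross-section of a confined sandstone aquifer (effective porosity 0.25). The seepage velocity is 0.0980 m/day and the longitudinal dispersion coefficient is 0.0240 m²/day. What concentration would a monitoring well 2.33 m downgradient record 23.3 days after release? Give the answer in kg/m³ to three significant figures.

1.09 kg/m³

For an instantaneous plane source, C(x,t) = M/(n_e·A·√(4πDt)) · exp(−(x−vt)²/(4Dt)), with n_e·A the pore (flow) area.
Plume center vt = 0.0980 × 23.3 = 2.2834 m, so the well at 2.33 m is 0.0466 m downgradient of the peak.
√(4πDt) = 2.651 m, giving peak height M/(n_e·A·√(4πDt)) = 34.4/(0.25 × 47.4 × 2.651) = 1.095 kg/m³.
(x−vt)²/(4Dt) = (0.0466)²/(4 × 0.0240 × 23.3) = 0.0009708; exp(−0.0009708) = 0.9990.
C = 1.095 × 0.9990 = 1.09 kg/m³.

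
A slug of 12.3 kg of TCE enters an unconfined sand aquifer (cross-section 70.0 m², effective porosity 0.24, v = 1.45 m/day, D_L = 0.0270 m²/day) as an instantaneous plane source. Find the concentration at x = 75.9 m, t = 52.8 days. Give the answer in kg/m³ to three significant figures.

For an instantaneous plane source, C(x,t) = M/(n_e·A·√(4πDt)) · exp(−(x−vt)²/(4Dt)), with n_e·A the pore (flow) area.
Plume center vt = 1.45 × 52.8 = 76.56 m, so the well at 75.9 m is 0.66 m upgradient of the peak.
√(4πDt) = 4.233 m, giving peak height M/(n_e·A·√(4πDt)) = 12.3/(0.24 × 70.0 × 4.233) = 0.1730 kg/m³.
(x−vt)²/(4Dt) = (-0.66)²/(4 × 0.0270 × 52.8) = 0.07639; exp(−0.07639) = 0.9265.
C = 0.1730 × 0.9265 = 0.160 kg/m³.

0.160 kg/m³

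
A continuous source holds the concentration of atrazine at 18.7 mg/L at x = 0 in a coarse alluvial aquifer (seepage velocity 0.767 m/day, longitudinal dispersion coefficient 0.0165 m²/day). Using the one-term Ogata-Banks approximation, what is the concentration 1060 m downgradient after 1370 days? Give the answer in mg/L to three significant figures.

1.60 mg/L

For a continuous step input, C/C₀ ≈ ½·erfc((x−vt)/(2√(Dt))).
vt = 0.767 × 1370 = 1050.79 m and 2√(Dt) = 2√(0.0165 × 1370) = 9.509 m.
Argument (x−vt)/(2√(Dt)) = (1060 − 1050.79)/9.509 = 0.9686; ½·erfc(0.9686) = 0.08537.
C = 18.7 × 0.08537 = 1.60 mg/L.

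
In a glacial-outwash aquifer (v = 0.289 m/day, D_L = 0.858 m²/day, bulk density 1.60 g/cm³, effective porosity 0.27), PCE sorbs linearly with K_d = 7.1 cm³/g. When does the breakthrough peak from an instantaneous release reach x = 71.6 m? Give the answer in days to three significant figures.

Retardation factor R = 1 + ρ_b·K_d/n = 1 + 1.60 × 7.1/0.27 = 43.07.
Sorption retards both mechanisms: v_R = v/R = 0.006710 m/day, D_R = D/R = 0.01992 m²/day.
Peak time from v_R²t² + 2D_R t − x² = 0: t = (√(D_R² + v_R²x²) − D_R)/v_R².
√(D_R² + v_R²x²) = √(0.01992² + 0.006710² × 71.6²) = 0.4808; v_R² = 4.502e-05.
t = (0.4808 − 0.01992)/4.502e-05 = 10200 days.

10200 days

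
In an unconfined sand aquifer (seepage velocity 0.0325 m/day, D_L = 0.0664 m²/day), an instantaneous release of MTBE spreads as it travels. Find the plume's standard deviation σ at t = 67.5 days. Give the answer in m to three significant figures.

Dispersive spreading gives a Gaussian with σ² = 2Dt; advection only shifts the center.
σ = √(2 × 0.0664 × 67.5) = 2.99 m.

2.99 m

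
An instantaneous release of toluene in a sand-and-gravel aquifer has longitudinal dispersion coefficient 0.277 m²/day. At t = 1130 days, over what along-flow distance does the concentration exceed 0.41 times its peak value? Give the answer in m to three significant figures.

The plume is Gaussian with σ = √(2Dt) = √(2 × 0.277 × 1130) = 25.02 m.
C/C_peak = exp(−Δx²/(2σ²)) = 0.41 ⇒ Δx = σ·√(−2 ln 0.41) = 25.02 × 1.335 = 33.40 m.
Width = 2Δx = 66.8 m.

66.8 m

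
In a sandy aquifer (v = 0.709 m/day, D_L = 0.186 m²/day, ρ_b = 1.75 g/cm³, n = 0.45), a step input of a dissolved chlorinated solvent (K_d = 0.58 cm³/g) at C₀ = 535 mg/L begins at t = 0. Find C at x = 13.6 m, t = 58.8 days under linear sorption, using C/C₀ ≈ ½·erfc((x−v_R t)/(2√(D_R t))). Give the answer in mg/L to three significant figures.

Retardation factor R = 1 + ρ_b·K_d/n = 1 + 1.75 × 0.58/0.45 = 3.256.
Sorption retards both mechanisms: v_R = v/R = 0.2178 m/day, D_R = D/R = 0.05713 m²/day.
v_R·t = 0.2178 × 58.8 = 12.80664 m; 2√(D_R t) = 3.666 m; argument = (13.6 − 12.80664)/3.666 = 0.2164.
C = C₀ × ½·erfc(0.2164) = 535 × 0.3798 = 203 mg/L.

203 mg/L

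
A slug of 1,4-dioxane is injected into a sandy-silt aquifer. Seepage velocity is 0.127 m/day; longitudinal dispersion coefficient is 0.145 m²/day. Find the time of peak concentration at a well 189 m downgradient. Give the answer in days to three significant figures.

1480 days

For the 1D instantaneous-source solution, setting ∂C/∂t = 0 at fixed x gives v²t² + 2Dt − x² = 0, so t = (√(D² + v²x²) − D)/v².
√(D² + v²x²) = √(0.145² + 0.127² × 189²) = 24.00; v² = 0.016129.
t = (24.00 − 0.145)/0.016129 = 1480 days (vs. the pure-advection estimate x/v = 1490 d).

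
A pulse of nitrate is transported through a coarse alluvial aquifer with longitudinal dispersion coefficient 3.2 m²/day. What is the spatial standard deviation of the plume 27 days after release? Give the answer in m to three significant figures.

Dispersive spreading gives a Gaussian with σ² = 2Dt; advection only shifts the center.
σ = √(2 × 3.2 × 27) = 13.1 m.

13.1 m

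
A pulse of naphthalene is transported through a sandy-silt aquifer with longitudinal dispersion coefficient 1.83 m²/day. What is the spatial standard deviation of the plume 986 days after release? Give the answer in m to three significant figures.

60.1 m

Dispersive spreading gives a Gaussian with σ² = 2Dt; advection only shifts the center.
σ = √(2 × 1.83 × 986) = 60.1 m.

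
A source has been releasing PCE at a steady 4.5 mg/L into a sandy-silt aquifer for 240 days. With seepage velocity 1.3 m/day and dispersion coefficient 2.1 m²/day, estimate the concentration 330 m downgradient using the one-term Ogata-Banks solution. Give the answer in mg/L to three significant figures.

For a continuous step input, C/C₀ ≈ ½·erfc((x−vt)/(2√(Dt))).
vt = 1.3 × 240 = 312 m and 2√(Dt) = 2√(2.1 × 240) = 44.90 m.
Argument (x−vt)/(2√(Dt)) = (330 − 312)/44.90 = 0.4009; ½·erfc(0.4009) = 0.2854.
C = 4.5 × 0.2854 = 1.28 mg/L.

1.28 mg/L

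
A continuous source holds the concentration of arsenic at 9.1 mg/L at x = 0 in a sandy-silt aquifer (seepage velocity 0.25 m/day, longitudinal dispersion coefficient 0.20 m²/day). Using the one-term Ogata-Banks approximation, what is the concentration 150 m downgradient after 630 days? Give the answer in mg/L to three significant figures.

6.20 mg/L

For a continuous step input, C/C₀ ≈ ½·erfc((x−vt)/(2√(Dt))).
vt = 0.25 × 630 = 157.5 m and 2√(Dt) = 2√(0.20 × 630) = 22.45 m.
Argument (x−vt)/(2√(Dt)) = (150 − 157.5)/22.45 = -0.3341; ½·erfc(-0.3341) = 0.6817.
C = 9.1 × 0.6817 = 6.20 mg/L.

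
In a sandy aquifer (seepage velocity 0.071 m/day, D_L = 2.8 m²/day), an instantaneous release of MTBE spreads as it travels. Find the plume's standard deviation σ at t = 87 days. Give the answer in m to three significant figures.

Dispersive spreading gives a Gaussian with σ² = 2Dt; advection only shifts the center.
σ = √(2 × 2.8 × 87) = 22.1 m.

22.1 m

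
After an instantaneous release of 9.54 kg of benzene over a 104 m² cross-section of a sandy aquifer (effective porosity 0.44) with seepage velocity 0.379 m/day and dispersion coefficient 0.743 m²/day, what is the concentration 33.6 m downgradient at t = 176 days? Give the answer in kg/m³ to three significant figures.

0.000633 kg/m³

For an instantaneous plane source, C(x,t) = M/(n_e·A·√(4πDt)) · exp(−(x−vt)²/(4Dt)), with n_e·A the pore (flow) area.
Plume center vt = 0.379 × 176 = 66.704 m, so the well at 33.6 m is 33.104 m upgradient of the peak.
√(4πDt) = 40.54 m, giving peak height M/(n_e·A·√(4πDt)) = 9.54/(0.44 × 104 × 40.54) = 0.005143 kg/m³.
(x−vt)²/(4Dt) = (-33.104)²/(4 × 0.743 × 176) = 2.095; exp(−2.095) = 0.1231.
C = 0.005143 × 0.1231 = 0.000633 kg/m³.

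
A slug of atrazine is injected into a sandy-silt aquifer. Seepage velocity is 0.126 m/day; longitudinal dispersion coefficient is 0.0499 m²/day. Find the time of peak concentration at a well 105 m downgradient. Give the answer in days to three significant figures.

830 days

For the 1D instantaneous-source solution, setting ∂C/∂t = 0 at fixed x gives v²t² + 2Dt − x² = 0, so t = (√(D² + v²x²) − D)/v².
√(D² + v²x²) = √(0.0499² + 0.126² × 105²) = 13.23; v² = 0.015876.
t = (13.23 − 0.0499)/0.015876 = 830 days (vs. the pure-advection estimate x/v = 833 d).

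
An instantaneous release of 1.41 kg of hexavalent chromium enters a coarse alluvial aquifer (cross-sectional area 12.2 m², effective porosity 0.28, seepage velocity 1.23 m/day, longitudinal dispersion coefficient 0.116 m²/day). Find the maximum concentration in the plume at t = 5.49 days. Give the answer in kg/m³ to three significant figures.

The peak of an instantaneous 1D plume sits at x = vt; there the Gaussian factor is 1 and C_max = M/(n_e·A·√(4πDt)), where n_e·A is the pore area the mass is dissolved in.
√(4πDt) = √(4π × 0.116 × 5.49) = 2.829 m, so C_max = 1.41/(0.28 × 12.2 × 2.829) = 0.146 kg/m³.

0.146 kg/m³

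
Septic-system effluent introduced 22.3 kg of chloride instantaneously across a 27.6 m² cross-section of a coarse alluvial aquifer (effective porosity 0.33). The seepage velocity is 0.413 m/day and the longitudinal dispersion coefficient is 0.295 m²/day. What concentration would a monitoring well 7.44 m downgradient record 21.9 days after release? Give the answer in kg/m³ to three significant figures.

0.246 kg/m³

For an instantaneous plane source, C(x,t) = M/(n_e·A·√(4πDt)) · exp(−(x−vt)²/(4Dt)), with n_e·A the pore (flow) area.
Plume center vt = 0.413 × 21.9 = 9.0447 m, so the well at 7.44 m is 1.6047 m upgradient of the peak.
√(4πDt) = 9.010 m, giving peak height M/(n_e·A·√(4πDt)) = 22.3/(0.33 × 27.6 × 9.010) = 0.2717 kg/m³.
(x−vt)²/(4Dt) = (-1.6047)²/(4 × 0.295 × 21.9) = 0.09965; exp(−0.09965) = 0.9052.
C = 0.2717 × 0.9052 = 0.246 kg/m³.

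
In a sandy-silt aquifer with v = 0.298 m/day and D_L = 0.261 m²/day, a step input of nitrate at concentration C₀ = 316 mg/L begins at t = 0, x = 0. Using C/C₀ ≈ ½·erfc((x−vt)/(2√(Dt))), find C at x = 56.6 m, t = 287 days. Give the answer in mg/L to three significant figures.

313 mg/L

For a continuous step input, C/C₀ ≈ ½·erfc((x−vt)/(2√(Dt))).
vt = 0.298 × 287 = 85.526 m and 2√(Dt) = 2√(0.261 × 287) = 17.31 m.
Argument (x−vt)/(2√(Dt)) = (56.6 − 85.526)/17.31 = -1.671; ½·erfc(-1.671) = 0.9909.
C = 316 × 0.9909 = 313 mg/L.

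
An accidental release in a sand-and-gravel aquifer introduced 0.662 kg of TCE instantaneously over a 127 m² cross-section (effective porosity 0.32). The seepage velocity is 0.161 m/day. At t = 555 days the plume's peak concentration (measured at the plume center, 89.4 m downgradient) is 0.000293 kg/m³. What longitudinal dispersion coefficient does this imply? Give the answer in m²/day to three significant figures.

0.443 m²/day

At the plume center C_max = M/(n_e·A·√(4πDt)), so D = M²/(4πt·(n_e·A·C_max)²).
n_e·A·C_max = 0.32 × 127 × 0.000293 = 0.01191 kg/m.
D = 0.662²/(4π × 555 × 0.01191²) = 0.443 m²/day.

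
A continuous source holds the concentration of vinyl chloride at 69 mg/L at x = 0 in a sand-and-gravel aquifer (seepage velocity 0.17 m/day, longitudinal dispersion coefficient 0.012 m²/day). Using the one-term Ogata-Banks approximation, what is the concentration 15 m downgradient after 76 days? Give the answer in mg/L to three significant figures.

For a continuous step input, C/C₀ ≈ ½·erfc((x−vt)/(2√(Dt))).
vt = 0.17 × 76 = 12.92 m and 2√(Dt) = 2√(0.012 × 76) = 1.910 m.
Argument (x−vt)/(2√(Dt)) = (15 − 12.92)/1.910 = 1.089; ½·erfc(1.089) = 0.06177.
C = 69 × 0.06177 = 4.26 mg/L.

4.26 mg/L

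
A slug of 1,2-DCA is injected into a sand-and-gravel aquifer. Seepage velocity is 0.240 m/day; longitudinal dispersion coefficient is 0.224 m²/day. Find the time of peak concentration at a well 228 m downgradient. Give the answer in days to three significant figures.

For the 1D instantaneous-source solution, setting ∂C/∂t = 0 at fixed x gives v²t² + 2Dt − x² = 0, so t = (√(D² + v²x²) − D)/v².
√(D² + v²x²) = √(0.224² + 0.240² × 228²) = 54.72; v² = 0.0576.
t = (54.72 − 0.224)/0.0576 = 946 days (vs. the pure-advection estimate x/v = 950 d).

946 days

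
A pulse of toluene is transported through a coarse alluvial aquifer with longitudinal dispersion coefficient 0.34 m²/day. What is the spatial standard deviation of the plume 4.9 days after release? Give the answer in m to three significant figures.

Dispersive spreading gives a Gaussian with σ² = 2Dt; advection only shifts the center.
σ = √(2 × 0.34 × 4.9) = 1.83 m.

1.83 m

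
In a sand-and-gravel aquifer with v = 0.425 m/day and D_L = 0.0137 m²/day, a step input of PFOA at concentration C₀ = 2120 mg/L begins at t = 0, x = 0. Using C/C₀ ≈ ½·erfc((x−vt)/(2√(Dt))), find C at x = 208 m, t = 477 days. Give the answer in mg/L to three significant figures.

For a continuous step input, C/C₀ ≈ ½·erfc((x−vt)/(2√(Dt))).
vt = 0.425 × 477 = 202.725 m and 2√(Dt) = 2√(0.0137 × 477) = 5.113 m.
Argument (x−vt)/(2√(Dt)) = (208 − 202.725)/5.113 = 1.032; ½·erfc(1.032) = 0.07222.
C = 2120 × 0.07222 = 153 mg/L.

153 mg/L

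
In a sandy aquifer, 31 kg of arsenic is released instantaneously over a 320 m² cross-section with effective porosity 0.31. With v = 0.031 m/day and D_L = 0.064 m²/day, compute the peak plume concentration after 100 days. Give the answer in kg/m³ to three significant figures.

0.0348 kg/m³

The peak of an instantaneous 1D plume sits at x = vt; there the Gaussian factor is 1 and C_max = M/(n_e·A·√(4πDt)), where n_e·A is the pore area the mass is dissolved in.
√(4πDt) = √(4π × 0.064 × 100) = 8.968 m, so C_max = 31/(0.31 × 320 × 8.968) = 0.0348 kg/m³.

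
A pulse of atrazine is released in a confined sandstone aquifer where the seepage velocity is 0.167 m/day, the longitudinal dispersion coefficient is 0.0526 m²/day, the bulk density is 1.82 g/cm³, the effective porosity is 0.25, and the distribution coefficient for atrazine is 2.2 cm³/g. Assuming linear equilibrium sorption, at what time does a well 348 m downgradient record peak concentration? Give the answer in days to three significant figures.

35400 days

Retardation factor R = 1 + ρ_b·K_d/n = 1 + 1.82 × 2.2/0.25 = 17.02.
Sorption retards both mechanisms: v_R = v/R = 0.009812 m/day, D_R = D/R = 0.003090 m²/day.
Peak time from v_R²t² + 2D_R t − x² = 0: t = (√(D_R² + v_R²x²) − D_R)/v_R².
√(D_R² + v_R²x²) = √(0.003090² + 0.009812² × 348²) = 3.415; v_R² = 9.628e-05.
t = (3.415 − 0.003090)/9.628e-05 = 35400 days.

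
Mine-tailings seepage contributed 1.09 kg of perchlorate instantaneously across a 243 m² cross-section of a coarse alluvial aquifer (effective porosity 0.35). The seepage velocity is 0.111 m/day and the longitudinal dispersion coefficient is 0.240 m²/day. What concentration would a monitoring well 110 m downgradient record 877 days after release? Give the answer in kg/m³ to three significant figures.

For an instantaneous plane source, C(x,t) = M/(n_e·A·√(4πDt)) · exp(−(x−vt)²/(4Dt)), with n_e·A the pore (flow) area.
Plume center vt = 0.111 × 877 = 97.347 m, so the well at 110 m is 12.653 m downgradient of the peak.
√(4πDt) = 51.43 m, giving peak height M/(n_e·A·√(4πDt)) = 1.09/(0.35 × 243 × 51.43) = 0.0002492 kg/m³.
(x−vt)²/(4Dt) = (12.653)²/(4 × 0.240 × 877) = 0.1902; exp(−0.1902) = 0.8268.
C = 0.0002492 × 0.8268 = 0.000206 kg/m³.

0.000206 kg/m³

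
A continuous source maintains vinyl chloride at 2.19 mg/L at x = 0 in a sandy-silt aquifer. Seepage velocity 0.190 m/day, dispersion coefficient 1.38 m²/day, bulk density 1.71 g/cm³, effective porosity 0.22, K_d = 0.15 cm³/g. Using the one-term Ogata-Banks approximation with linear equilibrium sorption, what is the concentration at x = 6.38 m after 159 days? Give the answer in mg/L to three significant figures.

Retardation factor R = 1 + ρ_b·K_d/n = 1 + 1.71 × 0.15/0.22 = 2.166.
Sorption retards both mechanisms: v_R = v/R = 0.08772 m/day, D_R = D/R = 0.6371 m²/day.
v_R·t = 0.08772 × 159 = 13.94748 m; 2√(D_R t) = 20.13 m; argument = (6.38 − 13.94748)/20.13 = -0.3759.
C = C₀ × ½·erfc(-0.3759) = 2.19 × 0.7025 = 1.54 mg/L.

1.54 mg/L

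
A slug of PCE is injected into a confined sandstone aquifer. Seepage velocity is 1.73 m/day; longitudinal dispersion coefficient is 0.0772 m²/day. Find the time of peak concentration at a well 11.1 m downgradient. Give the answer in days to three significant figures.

For the 1D instantaneous-source solution, setting ∂C/∂t = 0 at fixed x gives v²t² + 2Dt − x² = 0, so t = (√(D² + v²x²) − D)/v².
√(D² + v²x²) = √(0.0772² + 1.73² × 11.1²) = 19.20; v² = 2.9929.
t = (19.20 − 0.0772)/2.9929 = 6.39 days (vs. the pure-advection estimate x/v = 6.42 d).

6.39 days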